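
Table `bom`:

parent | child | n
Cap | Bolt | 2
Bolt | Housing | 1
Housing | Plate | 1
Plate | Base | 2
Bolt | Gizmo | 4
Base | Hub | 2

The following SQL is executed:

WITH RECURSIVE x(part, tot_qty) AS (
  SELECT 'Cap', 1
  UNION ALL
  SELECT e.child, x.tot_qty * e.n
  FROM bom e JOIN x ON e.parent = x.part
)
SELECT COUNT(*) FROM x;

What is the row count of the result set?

Base: (Cap, tot_qty=1).
Iteration 1: components of {Cap} -> Bolt = 1*2 = 2.
Iteration 2: components of {Bolt} -> Gizmo = 2*4 = 8, Housing = 2*1 = 2.
Iteration 3: components of {Gizmo,Housing} -> Plate = 2*1 = 2.
Iteration 4: components of {Plate} -> Base = 2*2 = 4.
Iteration 5: components of {Base} -> Hub = 4*2 = 8.
Iteration 6: no further components; recursion stops.
Total rows emitted: 7.

7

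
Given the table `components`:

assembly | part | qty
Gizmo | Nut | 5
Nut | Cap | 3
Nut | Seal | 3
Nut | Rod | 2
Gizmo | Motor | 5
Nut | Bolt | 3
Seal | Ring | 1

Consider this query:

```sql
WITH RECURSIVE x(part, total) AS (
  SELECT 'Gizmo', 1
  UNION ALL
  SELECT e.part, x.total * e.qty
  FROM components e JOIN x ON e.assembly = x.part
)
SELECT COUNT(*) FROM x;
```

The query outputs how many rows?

8

Base: (Gizmo, total=1).
Iteration 1: components of {Gizmo} -> Motor = 1*5 = 5, Nut = 1*5 = 5.
Iteration 2: components of {Motor,Nut} -> Bolt = 5*3 = 15, Cap = 5*3 = 15, Rod = 5*2 = 10, Seal = 5*3 = 15.
Iteration 3: components of {Bolt,Cap,Rod,Seal} -> Ring = 15*1 = 15.
Iteration 4: no further components; recursion stops.
Total rows emitted: 8.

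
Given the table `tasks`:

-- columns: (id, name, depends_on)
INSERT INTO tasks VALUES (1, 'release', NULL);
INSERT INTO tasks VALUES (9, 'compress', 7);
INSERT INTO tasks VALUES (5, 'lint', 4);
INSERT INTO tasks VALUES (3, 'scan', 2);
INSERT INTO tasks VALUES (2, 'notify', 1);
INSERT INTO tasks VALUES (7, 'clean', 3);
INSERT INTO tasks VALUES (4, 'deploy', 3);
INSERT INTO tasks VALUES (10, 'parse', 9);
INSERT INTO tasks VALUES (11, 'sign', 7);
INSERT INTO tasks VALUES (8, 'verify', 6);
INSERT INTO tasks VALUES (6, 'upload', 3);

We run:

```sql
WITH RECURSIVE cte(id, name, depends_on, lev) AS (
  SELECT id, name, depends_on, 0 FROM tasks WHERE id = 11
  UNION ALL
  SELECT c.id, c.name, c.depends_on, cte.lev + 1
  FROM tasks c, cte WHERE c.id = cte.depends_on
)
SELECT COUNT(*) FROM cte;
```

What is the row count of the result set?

5

Base: id=11 (sign), depends_on=7, lev 0.
Iteration 1: join on id=7 -> clean (id 7, depends_on=3, lev 1).
Iteration 2: join on id=3 -> scan (id 3, depends_on=2, lev 2).
Iteration 3: join on id=2 -> notify (id 2, depends_on=1, lev 3).
Iteration 4: join on id=1 -> release (id 1, depends_on=NULL, lev 4).
Iteration 5: depends_on is NULL; no match; recursion stops.
Total rows emitted: 5.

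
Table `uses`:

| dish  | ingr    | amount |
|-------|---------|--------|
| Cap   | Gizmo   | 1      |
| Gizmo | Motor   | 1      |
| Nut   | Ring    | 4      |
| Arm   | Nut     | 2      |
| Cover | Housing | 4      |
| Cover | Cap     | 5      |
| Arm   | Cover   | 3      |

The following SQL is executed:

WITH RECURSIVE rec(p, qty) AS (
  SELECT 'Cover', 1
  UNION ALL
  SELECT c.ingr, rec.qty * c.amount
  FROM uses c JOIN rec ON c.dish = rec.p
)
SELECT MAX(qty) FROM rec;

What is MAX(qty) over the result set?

Base: (Cover, qty=1).
Iteration 1: components of {Cover} -> Cap = 1*5 = 5, Housing = 1*4 = 4.
Iteration 2: components of {Cap,Housing} -> Gizmo = 5*1 = 5.
Iteration 3: components of {Gizmo} -> Motor = 5*1 = 5.
Iteration 4: no further components; recursion stops.
qty values: 1, 4, 5, 5, 5; the maximum is 5.

5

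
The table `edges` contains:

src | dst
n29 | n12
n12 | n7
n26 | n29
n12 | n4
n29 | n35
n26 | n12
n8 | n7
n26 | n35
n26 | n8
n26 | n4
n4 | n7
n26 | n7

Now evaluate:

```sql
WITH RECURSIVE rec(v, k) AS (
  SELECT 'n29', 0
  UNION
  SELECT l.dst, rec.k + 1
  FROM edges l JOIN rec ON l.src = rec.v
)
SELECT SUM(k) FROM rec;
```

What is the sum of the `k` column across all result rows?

Base: (n29, k=0).
Iteration 1: edges from {n29} -> (n12, k=1), (n35, k=1).
Iteration 2: edges from {n12,n35} -> (n4, k=2), (n7, k=2).
Iteration 3: edges from {n4,n7} -> (n7, k=3).
Iteration 4: no outgoing edges from {n7}; recursion stops.
SUM(k) = 0 + 1 + 1 + 2 + 2 + 3 = 9.

9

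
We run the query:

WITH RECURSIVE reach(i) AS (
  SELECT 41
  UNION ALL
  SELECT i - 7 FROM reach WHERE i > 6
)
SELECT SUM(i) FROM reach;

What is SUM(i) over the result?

Base: i=41.
Iteration 1: 41 > 6 holds -> i = 41 - 7 = 34.
Iteration 2: 34 > 6 holds -> i = 34 - 7 = 27.
Iteration 3: 27 > 6 holds -> i = 27 - 7 = 20.
Iteration 4: 20 > 6 holds -> i = 20 - 7 = 13.
Iteration 5: 13 > 6 holds -> i = 13 - 7 = 6.
Iteration 6: 6 > 6 fails; recursion stops.
SUM(i) = 41 + 34 + 27 + 20 + 13 + 6 = 141.

141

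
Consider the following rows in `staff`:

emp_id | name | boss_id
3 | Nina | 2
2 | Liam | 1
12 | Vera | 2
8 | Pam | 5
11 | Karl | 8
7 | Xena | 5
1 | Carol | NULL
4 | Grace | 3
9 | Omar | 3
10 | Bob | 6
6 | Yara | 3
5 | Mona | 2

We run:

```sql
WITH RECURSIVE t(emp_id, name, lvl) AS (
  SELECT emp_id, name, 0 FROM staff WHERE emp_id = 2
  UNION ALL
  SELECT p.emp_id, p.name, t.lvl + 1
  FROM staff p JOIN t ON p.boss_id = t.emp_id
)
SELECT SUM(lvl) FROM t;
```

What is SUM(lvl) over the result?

Base: emp_id=2 (Liam) at lvl 0.
Iteration 1: rows with boss_id in {2} -> Nina (id 3, lvl 1), Mona (id 5, lvl 1), Vera (id 12, lvl 1).
Iteration 2: rows with boss_id in {3,5,12} -> Grace (id 4, lvl 2), Yara (id 6, lvl 2), Xena (id 7, lvl 2), Pam (id 8, lvl 2), Omar (id 9, lvl 2).
Iteration 3: rows with boss_id in {4,6,7,8,9} -> Bob (id 10, lvl 3), Karl (id 11, lvl 3).
Iteration 4: no rows with boss_id in {10,11}; recursion stops.
SUM(lvl) = 0 + 1 + 1 + 1 + 2 + 2 + 2 + 2 + 2 + 3 + 3 = 19.

19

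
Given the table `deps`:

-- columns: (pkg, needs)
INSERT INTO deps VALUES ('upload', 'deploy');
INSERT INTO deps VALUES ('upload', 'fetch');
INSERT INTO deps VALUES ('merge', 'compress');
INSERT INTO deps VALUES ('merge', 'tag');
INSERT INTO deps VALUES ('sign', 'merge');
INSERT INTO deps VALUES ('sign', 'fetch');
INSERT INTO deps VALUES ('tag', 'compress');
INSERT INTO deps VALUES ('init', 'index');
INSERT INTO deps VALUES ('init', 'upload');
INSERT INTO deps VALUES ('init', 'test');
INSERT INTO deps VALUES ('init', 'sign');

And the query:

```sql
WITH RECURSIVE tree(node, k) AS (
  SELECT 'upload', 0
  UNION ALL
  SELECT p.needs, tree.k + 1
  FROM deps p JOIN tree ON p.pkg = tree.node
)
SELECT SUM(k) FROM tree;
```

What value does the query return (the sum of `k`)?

Base: (upload, k=0).
Iteration 1: edges from {upload} -> (deploy, k=1), (fetch, k=1).
Iteration 2: no outgoing edges from {deploy,fetch}; recursion stops.
SUM(k) = 0 + 1 + 1 = 2.

2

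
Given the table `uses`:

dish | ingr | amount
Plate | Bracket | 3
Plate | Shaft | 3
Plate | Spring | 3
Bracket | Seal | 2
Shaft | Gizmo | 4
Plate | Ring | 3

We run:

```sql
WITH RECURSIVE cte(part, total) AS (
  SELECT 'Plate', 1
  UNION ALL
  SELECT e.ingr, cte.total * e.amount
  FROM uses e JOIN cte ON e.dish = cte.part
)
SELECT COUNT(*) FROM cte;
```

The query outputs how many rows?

7

Base: (Plate, total=1).
Iteration 1: components of {Plate} -> Bracket = 1*3 = 3, Ring = 1*3 = 3, Shaft = 1*3 = 3, Spring = 1*3 = 3.
Iteration 2: components of {Bracket,Ring,Shaft,Spring} -> Gizmo = 3*4 = 12, Seal = 3*2 = 6.
Iteration 3: no further components; recursion stops.
Total rows emitted: 7.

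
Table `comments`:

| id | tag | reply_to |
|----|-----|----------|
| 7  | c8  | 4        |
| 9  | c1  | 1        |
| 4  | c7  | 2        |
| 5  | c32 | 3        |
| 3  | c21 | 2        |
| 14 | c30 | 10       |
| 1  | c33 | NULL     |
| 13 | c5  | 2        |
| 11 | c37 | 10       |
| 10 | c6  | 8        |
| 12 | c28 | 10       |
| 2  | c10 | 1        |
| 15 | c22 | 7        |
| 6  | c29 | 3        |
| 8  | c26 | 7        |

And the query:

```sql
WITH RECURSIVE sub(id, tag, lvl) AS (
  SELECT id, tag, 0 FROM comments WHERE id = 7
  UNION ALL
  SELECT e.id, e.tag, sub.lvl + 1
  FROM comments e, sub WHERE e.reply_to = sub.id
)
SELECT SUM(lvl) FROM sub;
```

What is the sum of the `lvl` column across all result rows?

Base: id=7 (c8) at lvl 0.
Iteration 1: rows with reply_to in {7} -> c26 (id 8, lvl 1), c22 (id 15, lvl 1).
Iteration 2: rows with reply_to in {8,15} -> c6 (id 10, lvl 2).
Iteration 3: rows with reply_to in {10} -> c37 (id 11, lvl 3), c28 (id 12, lvl 3), c30 (id 14, lvl 3).
Iteration 4: no rows with reply_to in {11,12,14}; recursion stops.
SUM(lvl) = 0 + 1 + 1 + 2 + 3 + 3 + 3 = 13.

13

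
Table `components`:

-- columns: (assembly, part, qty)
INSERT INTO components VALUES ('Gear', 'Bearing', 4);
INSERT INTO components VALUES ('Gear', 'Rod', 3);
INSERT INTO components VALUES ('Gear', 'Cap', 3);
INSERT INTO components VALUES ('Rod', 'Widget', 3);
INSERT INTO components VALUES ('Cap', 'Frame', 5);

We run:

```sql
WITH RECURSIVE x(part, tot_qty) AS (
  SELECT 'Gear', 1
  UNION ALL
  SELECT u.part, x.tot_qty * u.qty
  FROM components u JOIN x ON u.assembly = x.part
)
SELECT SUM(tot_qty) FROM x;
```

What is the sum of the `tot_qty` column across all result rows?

Base: (Gear, tot_qty=1).
Iteration 1: components of {Gear} -> Bearing = 1*4 = 4, Cap = 1*3 = 3, Rod = 1*3 = 3.
Iteration 2: components of {Bearing,Cap,Rod} -> Frame = 3*5 = 15, Widget = 3*3 = 9.
Iteration 3: no further components; recursion stops.
SUM(tot_qty) = 1 + 4 + 3 + 3 + 9 + 15 = 35.

35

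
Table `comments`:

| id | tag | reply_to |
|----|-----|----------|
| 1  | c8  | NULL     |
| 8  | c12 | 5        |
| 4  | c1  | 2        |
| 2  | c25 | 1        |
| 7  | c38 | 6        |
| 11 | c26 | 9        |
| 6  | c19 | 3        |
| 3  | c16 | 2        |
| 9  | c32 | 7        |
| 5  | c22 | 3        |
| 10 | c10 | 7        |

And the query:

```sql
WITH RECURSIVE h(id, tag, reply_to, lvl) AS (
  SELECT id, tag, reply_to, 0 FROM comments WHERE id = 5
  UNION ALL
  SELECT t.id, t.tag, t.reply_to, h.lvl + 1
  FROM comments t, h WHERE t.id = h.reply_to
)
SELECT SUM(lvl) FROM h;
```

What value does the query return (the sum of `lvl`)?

Base: id=5 (c22), reply_to=3, lvl 0.
Iteration 1: join on id=3 -> c16 (id 3, reply_to=2, lvl 1).
Iteration 2: join on id=2 -> c25 (id 2, reply_to=1, lvl 2).
Iteration 3: join on id=1 -> c8 (id 1, reply_to=NULL, lvl 3).
Iteration 4: reply_to is NULL; no match; recursion stops.
SUM(lvl) = 0 + 1 + 2 + 3 = 6.

6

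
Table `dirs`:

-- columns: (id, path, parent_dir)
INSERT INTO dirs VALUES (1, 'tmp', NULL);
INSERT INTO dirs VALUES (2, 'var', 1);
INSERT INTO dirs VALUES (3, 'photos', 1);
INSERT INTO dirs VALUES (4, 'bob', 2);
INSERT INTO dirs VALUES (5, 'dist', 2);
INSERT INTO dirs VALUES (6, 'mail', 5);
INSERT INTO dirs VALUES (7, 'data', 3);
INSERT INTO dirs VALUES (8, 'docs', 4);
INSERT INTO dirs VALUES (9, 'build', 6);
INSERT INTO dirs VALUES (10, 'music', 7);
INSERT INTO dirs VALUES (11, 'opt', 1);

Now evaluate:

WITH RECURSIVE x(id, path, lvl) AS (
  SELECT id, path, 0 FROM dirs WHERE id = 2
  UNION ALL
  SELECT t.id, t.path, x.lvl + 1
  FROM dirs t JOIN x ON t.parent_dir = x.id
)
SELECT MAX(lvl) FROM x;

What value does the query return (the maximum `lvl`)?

Base: id=2 (var) at lvl 0.
Iteration 1: rows with parent_dir in {2} -> bob (id 4, lvl 1), dist (id 5, lvl 1).
Iteration 2: rows with parent_dir in {4,5} -> mail (id 6, lvl 2), docs (id 8, lvl 2).
Iteration 3: rows with parent_dir in {6,8} -> build (id 9, lvl 3).
Iteration 4: no rows with parent_dir in {9}; recursion stops.
lvl values: 0, 1, 1, 2, 2, 3; the maximum is 3.

3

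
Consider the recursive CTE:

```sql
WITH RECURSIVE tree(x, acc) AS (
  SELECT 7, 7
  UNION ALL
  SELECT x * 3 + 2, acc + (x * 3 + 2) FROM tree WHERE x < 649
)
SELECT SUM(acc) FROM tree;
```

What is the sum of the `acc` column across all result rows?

Base: x=7, acc=7.
Iteration 1: 7 < 649 holds -> x = 7 * 3 + 2 = 23, acc = 7 + 23 = 30.
Iteration 2: 23 < 649 holds -> x = 23 * 3 + 2 = 71, acc = 30 + 71 = 101.
Iteration 3: 71 < 649 holds -> x = 71 * 3 + 2 = 215, acc = 101 + 215 = 316.
Iteration 4: 215 < 649 holds -> x = 215 * 3 + 2 = 647, acc = 316 + 647 = 963.
Iteration 5: 647 < 649 holds -> x = 647 * 3 + 2 = 1943, acc = 963 + 1943 = 2906.
Iteration 6: 1943 < 649 fails; recursion stops.
SUM(acc) = 7 + 30 + 101 + 316 + 963 + 2906 = 4323.

4323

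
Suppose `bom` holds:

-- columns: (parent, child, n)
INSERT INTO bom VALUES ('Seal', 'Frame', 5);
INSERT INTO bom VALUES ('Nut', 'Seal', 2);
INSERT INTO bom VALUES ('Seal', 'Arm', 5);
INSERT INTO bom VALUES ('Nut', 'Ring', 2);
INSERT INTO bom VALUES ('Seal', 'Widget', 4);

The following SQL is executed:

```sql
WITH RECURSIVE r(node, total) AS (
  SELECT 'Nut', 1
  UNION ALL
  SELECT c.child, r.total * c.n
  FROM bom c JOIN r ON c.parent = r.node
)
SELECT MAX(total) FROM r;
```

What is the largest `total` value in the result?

Base: (Nut, total=1).
Iteration 1: components of {Nut} -> Ring = 1*2 = 2, Seal = 1*2 = 2.
Iteration 2: components of {Ring,Seal} -> Arm = 2*5 = 10, Frame = 2*5 = 10, Widget = 2*4 = 8.
Iteration 3: no further components; recursion stops.
total values: 1, 2, 2, 8, 10, 10; the maximum is 10.

10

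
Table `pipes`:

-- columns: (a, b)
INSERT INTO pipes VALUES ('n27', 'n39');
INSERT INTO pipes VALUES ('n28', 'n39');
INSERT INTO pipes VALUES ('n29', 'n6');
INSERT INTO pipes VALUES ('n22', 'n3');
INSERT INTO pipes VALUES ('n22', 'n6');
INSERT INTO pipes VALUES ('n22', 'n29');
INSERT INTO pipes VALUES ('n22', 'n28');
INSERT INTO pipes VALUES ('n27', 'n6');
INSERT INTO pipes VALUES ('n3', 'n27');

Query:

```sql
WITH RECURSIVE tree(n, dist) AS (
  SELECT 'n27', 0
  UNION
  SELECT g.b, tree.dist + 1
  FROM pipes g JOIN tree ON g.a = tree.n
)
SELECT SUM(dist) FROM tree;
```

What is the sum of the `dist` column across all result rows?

Base: (n27, dist=0).
Iteration 1: edges from {n27} -> (n39, dist=1), (n6, dist=1).
Iteration 2: no outgoing edges from {n39,n6}; recursion stops.
SUM(dist) = 0 + 1 + 1 = 2.

2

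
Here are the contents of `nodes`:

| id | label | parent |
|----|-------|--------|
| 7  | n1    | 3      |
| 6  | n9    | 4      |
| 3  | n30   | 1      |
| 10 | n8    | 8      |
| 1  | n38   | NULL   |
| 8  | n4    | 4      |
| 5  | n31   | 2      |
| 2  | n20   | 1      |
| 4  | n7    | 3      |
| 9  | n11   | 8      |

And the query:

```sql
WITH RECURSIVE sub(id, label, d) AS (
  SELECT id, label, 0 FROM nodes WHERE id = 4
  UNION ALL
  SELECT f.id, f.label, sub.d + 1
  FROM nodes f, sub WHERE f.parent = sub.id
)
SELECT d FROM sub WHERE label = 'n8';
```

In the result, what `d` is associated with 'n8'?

2

Base: id=4 (n7) at d 0.
Iteration 1: rows with parent in {4} -> n9 (id 6, d 1), n4 (id 8, d 1).
Iteration 2: rows with parent in {6,8} -> n11 (id 9, d 2), n8 (id 10, d 2).
Iteration 3: no rows with parent in {9,10}; recursion stops.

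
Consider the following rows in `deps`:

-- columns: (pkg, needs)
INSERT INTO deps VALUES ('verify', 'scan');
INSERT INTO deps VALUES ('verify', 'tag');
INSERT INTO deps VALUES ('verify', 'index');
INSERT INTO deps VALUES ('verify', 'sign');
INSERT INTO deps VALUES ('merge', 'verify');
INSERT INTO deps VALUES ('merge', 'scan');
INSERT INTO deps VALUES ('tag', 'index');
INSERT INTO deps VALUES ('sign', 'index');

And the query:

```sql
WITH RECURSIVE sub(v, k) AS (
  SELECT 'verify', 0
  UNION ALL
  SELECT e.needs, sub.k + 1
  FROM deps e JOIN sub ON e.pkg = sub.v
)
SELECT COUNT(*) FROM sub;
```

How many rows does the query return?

7

Base: (verify, k=0).
Iteration 1: edges from {verify} -> (index, k=1), (scan, k=1), (sign, k=1), (tag, k=1).
Iteration 2: edges from {index,scan,sign,tag} -> (index, k=2) x2. [UNION ALL keeps all 2 new rows, including repeats]
Iteration 3: no outgoing edges from {index}; recursion stops.
Total rows emitted: 7.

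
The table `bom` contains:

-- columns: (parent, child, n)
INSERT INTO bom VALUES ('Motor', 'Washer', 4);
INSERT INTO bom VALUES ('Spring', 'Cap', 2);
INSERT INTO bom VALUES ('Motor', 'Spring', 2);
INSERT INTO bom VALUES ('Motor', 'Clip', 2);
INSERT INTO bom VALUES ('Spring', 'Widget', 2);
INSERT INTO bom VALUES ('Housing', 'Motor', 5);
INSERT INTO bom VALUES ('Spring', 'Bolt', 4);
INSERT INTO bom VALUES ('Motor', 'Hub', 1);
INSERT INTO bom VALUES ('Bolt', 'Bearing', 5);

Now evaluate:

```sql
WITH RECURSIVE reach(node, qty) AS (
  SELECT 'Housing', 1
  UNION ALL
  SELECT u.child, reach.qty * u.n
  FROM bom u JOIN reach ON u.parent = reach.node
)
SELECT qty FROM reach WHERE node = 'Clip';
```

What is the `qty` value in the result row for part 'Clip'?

10

Base: (Housing, qty=1).
Iteration 1: components of {Housing} -> Motor = 1*5 = 5.
Iteration 2: components of {Motor} -> Clip = 5*2 = 10, Hub = 5*1 = 5, Spring = 5*2 = 10, Washer = 5*4 = 20.
Iteration 3: components of {Clip,Hub,Spring,Washer} -> Bolt = 10*4 = 40, Cap = 10*2 = 20, Widget = 10*2 = 20.
Iteration 4: components of {Bolt,Cap,Widget} -> Bearing = 40*5 = 200.
Iteration 5: no further components; recursion stops.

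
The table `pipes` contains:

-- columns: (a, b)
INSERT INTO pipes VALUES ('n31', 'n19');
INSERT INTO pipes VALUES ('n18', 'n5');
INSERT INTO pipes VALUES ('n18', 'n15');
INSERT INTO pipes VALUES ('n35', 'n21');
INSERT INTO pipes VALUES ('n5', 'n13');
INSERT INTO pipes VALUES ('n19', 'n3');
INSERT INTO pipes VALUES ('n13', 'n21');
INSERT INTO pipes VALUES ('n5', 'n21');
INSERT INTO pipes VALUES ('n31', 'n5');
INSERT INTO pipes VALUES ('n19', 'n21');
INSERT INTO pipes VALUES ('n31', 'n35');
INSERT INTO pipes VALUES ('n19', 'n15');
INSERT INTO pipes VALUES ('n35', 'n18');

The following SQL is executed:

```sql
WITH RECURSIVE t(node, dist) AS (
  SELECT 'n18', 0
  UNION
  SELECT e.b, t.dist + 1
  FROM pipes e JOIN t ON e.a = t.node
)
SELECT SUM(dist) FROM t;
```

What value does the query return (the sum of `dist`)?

9

Base: (n18, dist=0).
Iteration 1: edges from {n18} -> (n15, dist=1), (n5, dist=1).
Iteration 2: edges from {n15,n5} -> (n13, dist=2), (n21, dist=2).
Iteration 3: edges from {n13,n21} -> (n21, dist=3).
Iteration 4: no outgoing edges from {n21}; recursion stops.
SUM(dist) = 0 + 1 + 1 + 2 + 2 + 3 = 9.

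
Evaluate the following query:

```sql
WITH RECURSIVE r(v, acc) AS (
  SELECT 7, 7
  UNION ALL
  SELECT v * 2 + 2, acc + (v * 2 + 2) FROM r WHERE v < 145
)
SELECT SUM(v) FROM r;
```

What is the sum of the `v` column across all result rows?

Base: v=7, acc=7.
Iteration 1: 7 < 145 holds -> v = 7 * 2 + 2 = 16, acc = 7 + 16 = 23.
Iteration 2: 16 < 145 holds -> v = 16 * 2 + 2 = 34, acc = 23 + 34 = 57.
Iteration 3: 34 < 145 holds -> v = 34 * 2 + 2 = 70, acc = 57 + 70 = 127.
Iteration 4: 70 < 145 holds -> v = 70 * 2 + 2 = 142, acc = 127 + 142 = 269.
Iteration 5: 142 < 145 holds -> v = 142 * 2 + 2 = 286, acc = 269 + 286 = 555.
Iteration 6: 286 < 145 fails; recursion stops.
SUM(v) = 7 + 16 + 34 + 70 + 142 + 286 = 555.

555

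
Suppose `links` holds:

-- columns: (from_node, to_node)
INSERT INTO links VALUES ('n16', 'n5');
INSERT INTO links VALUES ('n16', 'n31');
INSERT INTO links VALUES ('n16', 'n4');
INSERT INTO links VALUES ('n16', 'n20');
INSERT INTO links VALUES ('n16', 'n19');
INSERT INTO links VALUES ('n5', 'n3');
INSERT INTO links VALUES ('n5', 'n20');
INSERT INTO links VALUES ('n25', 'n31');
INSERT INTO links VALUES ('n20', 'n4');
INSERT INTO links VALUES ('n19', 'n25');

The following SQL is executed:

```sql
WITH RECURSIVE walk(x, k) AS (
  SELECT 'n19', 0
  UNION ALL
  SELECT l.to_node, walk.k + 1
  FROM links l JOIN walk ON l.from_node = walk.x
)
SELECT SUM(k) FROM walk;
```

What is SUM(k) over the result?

Base: (n19, k=0).
Iteration 1: edges from {n19} -> (n25, k=1).
Iteration 2: edges from {n25} -> (n31, k=2).
Iteration 3: no outgoing edges from {n31}; recursion stops.
SUM(k) = 0 + 1 + 2 = 3.

3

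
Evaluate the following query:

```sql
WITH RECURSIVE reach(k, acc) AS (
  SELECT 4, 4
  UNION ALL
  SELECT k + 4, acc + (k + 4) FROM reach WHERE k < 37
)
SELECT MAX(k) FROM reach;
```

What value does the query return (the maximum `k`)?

40

Base: k=4, acc=4.
Iteration 1: 4 < 37 holds -> k = 4 + 4 = 8, acc = 4 + 8 = 12.
Iteration 2: 8 < 37 holds -> k = 8 + 4 = 12, acc = 12 + 12 = 24.
Iteration 3: 12 < 37 holds -> k = 12 + 4 = 16, acc = 24 + 16 = 40.
Iteration 4: 16 < 37 holds -> k = 16 + 4 = 20, acc = 40 + 20 = 60.
Iteration 5: 20 < 37 holds -> k = 20 + 4 = 24, acc = 60 + 24 = 84.
Iteration 6: 24 < 37 holds -> k = 24 + 4 = 28, acc = 84 + 28 = 112.
Iteration 7: 28 < 37 holds -> k = 28 + 4 = 32, acc = 112 + 32 = 144.
Iteration 8: 32 < 37 holds -> k = 32 + 4 = 36, acc = 144 + 36 = 180.
Iteration 9: 36 < 37 holds -> k = 36 + 4 = 40, acc = 180 + 40 = 220.
Iteration 10: 40 < 37 fails; recursion stops.
k values: 4, 8, 12, 16, 20, 24, 28, 32, 36, 40; the maximum is 40.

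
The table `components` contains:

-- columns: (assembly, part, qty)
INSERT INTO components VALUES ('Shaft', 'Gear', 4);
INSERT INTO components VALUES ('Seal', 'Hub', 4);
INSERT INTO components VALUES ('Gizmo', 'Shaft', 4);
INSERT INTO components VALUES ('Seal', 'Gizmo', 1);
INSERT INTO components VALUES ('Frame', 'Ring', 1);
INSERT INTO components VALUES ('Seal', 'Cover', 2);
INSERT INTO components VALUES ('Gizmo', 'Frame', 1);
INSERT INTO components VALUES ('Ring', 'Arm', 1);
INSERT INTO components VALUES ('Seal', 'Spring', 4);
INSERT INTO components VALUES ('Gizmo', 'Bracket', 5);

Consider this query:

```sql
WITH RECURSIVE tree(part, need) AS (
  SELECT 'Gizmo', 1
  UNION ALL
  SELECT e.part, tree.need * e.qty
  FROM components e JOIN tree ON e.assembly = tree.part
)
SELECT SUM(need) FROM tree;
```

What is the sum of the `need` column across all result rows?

Base: (Gizmo, need=1).
Iteration 1: components of {Gizmo} -> Bracket = 1*5 = 5, Frame = 1*1 = 1, Shaft = 1*4 = 4.
Iteration 2: components of {Bracket,Frame,Shaft} -> Gear = 4*4 = 16, Ring = 1*1 = 1.
Iteration 3: components of {Gear,Ring} -> Arm = 1*1 = 1.
Iteration 4: no further components; recursion stops.
SUM(need) = 1 + 1 + 4 + 5 + 1 + 16 + 1 = 29.

29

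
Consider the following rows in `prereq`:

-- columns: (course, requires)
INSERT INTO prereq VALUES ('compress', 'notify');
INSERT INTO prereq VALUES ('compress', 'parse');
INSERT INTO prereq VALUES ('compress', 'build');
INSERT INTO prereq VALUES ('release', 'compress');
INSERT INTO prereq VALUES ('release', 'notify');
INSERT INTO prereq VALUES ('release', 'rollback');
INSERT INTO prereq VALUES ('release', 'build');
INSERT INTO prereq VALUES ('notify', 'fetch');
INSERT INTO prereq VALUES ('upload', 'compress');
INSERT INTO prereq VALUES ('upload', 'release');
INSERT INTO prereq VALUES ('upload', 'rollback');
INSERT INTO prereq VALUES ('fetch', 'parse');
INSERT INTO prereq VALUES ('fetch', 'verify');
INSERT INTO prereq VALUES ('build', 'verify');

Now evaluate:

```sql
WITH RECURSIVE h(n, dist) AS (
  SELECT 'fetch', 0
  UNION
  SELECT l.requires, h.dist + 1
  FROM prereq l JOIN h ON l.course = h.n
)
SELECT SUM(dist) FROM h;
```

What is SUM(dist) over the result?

Base: (fetch, dist=0).
Iteration 1: edges from {fetch} -> (parse, dist=1), (verify, dist=1).
Iteration 2: no outgoing edges from {parse,verify}; recursion stops.
SUM(dist) = 0 + 1 + 1 = 2.

2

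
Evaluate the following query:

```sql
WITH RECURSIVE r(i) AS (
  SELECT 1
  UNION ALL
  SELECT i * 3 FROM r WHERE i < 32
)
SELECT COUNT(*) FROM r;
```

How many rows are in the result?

5

Base: i=1.
Iteration 1: 1 < 32 holds -> i = 1 * 3 = 3.
Iteration 2: 3 < 32 holds -> i = 3 * 3 = 9.
Iteration 3: 9 < 32 holds -> i = 9 * 3 = 27.
Iteration 4: 27 < 32 holds -> i = 27 * 3 = 81.
Iteration 5: 81 < 32 fails; recursion stops.
Total rows emitted: 5.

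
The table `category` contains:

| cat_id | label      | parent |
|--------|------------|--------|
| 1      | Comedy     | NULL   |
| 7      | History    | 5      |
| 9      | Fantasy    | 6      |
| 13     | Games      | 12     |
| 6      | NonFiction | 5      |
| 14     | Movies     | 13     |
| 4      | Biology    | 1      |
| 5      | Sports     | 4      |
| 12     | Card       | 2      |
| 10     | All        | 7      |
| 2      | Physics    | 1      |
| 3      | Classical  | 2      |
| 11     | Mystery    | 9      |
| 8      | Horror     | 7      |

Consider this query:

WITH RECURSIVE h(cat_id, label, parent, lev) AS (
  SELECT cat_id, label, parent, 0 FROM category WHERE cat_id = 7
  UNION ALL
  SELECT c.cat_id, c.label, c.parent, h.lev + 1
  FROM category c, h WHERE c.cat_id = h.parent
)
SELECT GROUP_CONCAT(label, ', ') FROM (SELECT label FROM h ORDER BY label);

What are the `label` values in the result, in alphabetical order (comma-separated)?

Biology, Comedy, History, Sports

Base: cat_id=7 (History), parent=5, lev 0.
Iteration 1: join on cat_id=5 -> Sports (id 5, parent=4, lev 1).
Iteration 2: join on cat_id=4 -> Biology (id 4, parent=1, lev 2).
Iteration 3: join on cat_id=1 -> Comedy (id 1, parent=NULL, lev 3).
Iteration 4: parent is NULL; no match; recursion stops.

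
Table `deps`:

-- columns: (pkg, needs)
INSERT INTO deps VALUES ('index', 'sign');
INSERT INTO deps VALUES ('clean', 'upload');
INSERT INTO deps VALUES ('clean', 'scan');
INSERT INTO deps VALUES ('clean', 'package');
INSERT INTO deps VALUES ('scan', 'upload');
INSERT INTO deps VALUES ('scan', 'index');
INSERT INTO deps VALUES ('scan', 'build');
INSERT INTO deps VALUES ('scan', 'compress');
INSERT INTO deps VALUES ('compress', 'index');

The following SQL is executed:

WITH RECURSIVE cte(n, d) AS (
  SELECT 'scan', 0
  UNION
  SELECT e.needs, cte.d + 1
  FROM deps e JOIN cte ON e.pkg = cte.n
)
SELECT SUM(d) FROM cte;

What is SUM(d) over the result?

Base: (scan, d=0).
Iteration 1: edges from {scan} -> (build, d=1), (compress, d=1), (index, d=1), (upload, d=1).
Iteration 2: edges from {build,compress,index,upload} -> (index, d=2), (sign, d=2).
Iteration 3: edges from {index,sign} -> (sign, d=3).
Iteration 4: no outgoing edges from {sign}; recursion stops.
SUM(d) = 0 + 1 + 1 + 1 + 1 + 2 + 2 + 3 = 11.

11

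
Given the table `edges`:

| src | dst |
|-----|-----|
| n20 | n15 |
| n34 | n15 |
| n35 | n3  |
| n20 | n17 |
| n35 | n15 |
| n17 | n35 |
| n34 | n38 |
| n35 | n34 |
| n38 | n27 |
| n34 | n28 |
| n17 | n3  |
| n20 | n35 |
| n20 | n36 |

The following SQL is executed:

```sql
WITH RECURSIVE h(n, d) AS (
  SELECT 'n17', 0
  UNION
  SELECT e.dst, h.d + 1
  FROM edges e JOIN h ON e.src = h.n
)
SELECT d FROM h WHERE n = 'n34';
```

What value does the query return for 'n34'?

Base: (n17, d=0).
Iteration 1: edges from {n17} -> (n3, d=1), (n35, d=1).
Iteration 2: edges from {n3,n35} -> (n15, d=2), (n3, d=2), (n34, d=2).
Iteration 3: edges from {n15,n3,n34} -> (n15, d=3), (n28, d=3), (n38, d=3).
Iteration 4: edges from {n15,n28,n38} -> (n27, d=4).
Iteration 5: no outgoing edges from {n27}; recursion stops.

2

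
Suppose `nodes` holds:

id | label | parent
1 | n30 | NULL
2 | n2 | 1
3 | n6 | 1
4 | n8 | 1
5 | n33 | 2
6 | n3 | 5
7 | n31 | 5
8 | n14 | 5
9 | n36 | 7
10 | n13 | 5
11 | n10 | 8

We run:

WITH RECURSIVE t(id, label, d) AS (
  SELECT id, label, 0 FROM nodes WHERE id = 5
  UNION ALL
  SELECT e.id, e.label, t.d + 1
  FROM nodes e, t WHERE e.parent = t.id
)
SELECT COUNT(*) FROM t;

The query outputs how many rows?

7

Base: id=5 (n33) at d 0.
Iteration 1: rows with parent in {5} -> n3 (id 6, d 1), n31 (id 7, d 1), n14 (id 8, d 1), n13 (id 10, d 1).
Iteration 2: rows with parent in {6,7,8,10} -> n36 (id 9, d 2), n10 (id 11, d 2).
Iteration 3: no rows with parent in {9,11}; recursion stops.
Total rows emitted: 7.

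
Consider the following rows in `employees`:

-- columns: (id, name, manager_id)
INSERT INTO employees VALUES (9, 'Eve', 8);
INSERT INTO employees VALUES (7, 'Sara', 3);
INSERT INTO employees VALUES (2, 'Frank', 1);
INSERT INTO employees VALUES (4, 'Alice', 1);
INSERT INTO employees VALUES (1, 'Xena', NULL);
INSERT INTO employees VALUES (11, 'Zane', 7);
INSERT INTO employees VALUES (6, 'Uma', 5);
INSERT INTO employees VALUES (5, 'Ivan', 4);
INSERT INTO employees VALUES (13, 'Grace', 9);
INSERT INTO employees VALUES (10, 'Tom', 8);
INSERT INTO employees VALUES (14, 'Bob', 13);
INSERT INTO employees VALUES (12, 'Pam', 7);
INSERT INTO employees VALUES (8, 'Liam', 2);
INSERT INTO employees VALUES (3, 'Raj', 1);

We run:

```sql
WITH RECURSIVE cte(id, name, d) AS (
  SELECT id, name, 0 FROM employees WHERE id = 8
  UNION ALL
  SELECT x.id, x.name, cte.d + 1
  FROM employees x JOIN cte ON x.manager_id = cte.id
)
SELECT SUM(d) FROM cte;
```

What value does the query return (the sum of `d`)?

7

Base: id=8 (Liam) at d 0.
Iteration 1: rows with manager_id in {8} -> Eve (id 9, d 1), Tom (id 10, d 1).
Iteration 2: rows with manager_id in {9,10} -> Grace (id 13, d 2).
Iteration 3: rows with manager_id in {13} -> Bob (id 14, d 3).
Iteration 4: no rows with manager_id in {14}; recursion stops.
SUM(d) = 0 + 1 + 1 + 2 + 3 = 7.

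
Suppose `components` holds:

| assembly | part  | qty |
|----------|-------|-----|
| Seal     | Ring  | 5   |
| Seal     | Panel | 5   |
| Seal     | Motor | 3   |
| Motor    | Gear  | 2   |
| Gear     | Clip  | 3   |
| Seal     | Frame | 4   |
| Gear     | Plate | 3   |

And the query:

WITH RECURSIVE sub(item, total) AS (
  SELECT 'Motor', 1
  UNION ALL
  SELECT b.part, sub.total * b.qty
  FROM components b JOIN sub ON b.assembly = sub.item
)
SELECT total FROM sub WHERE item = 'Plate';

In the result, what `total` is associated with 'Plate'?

6

Base: (Motor, total=1).
Iteration 1: components of {Motor} -> Gear = 1*2 = 2.
Iteration 2: components of {Gear} -> Clip = 2*3 = 6, Plate = 2*3 = 6.
Iteration 3: no further components; recursion stops.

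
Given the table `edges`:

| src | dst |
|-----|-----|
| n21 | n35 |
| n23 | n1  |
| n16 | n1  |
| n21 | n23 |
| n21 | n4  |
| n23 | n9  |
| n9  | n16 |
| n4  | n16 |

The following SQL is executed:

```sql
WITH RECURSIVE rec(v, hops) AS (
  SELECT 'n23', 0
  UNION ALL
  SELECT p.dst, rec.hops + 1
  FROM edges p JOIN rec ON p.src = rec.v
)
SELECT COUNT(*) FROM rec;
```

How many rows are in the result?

5

Base: (n23, hops=0).
Iteration 1: edges from {n23} -> (n1, hops=1), (n9, hops=1).
Iteration 2: edges from {n1,n9} -> (n16, hops=2).
Iteration 3: edges from {n16} -> (n1, hops=3).
Iteration 4: no outgoing edges from {n1}; recursion stops.
Total rows emitted: 5.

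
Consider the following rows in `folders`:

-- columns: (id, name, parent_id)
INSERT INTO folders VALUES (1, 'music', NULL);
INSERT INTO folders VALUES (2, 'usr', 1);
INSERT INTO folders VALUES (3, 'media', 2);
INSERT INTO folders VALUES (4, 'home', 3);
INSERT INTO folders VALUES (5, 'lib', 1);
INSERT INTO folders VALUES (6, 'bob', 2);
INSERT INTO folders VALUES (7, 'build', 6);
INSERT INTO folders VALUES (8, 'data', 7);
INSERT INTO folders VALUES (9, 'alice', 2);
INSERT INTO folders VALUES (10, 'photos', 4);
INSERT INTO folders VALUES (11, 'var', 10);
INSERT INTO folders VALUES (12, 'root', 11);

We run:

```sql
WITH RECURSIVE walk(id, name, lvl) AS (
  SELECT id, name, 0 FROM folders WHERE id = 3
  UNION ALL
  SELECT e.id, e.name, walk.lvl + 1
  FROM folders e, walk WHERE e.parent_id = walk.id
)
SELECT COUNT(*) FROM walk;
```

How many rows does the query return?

5

Base: id=3 (media) at lvl 0.
Iteration 1: rows with parent_id in {3} -> home (id 4, lvl 1).
Iteration 2: rows with parent_id in {4} -> photos (id 10, lvl 2).
Iteration 3: rows with parent_id in {10} -> var (id 11, lvl 3).
Iteration 4: rows with parent_id in {11} -> root (id 12, lvl 4).
Iteration 5: no rows with parent_id in {12}; recursion stops.
Total rows emitted: 5.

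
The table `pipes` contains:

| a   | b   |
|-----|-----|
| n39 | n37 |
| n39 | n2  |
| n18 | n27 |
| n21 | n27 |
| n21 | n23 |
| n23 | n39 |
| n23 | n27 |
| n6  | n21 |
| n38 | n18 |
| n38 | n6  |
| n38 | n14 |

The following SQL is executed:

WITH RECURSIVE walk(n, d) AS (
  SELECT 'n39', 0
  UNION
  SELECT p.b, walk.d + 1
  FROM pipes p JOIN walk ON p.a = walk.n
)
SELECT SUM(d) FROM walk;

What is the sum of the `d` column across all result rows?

2

Base: (n39, d=0).
Iteration 1: edges from {n39} -> (n2, d=1), (n37, d=1).
Iteration 2: no outgoing edges from {n2,n37}; recursion stops.
SUM(d) = 0 + 1 + 1 = 2.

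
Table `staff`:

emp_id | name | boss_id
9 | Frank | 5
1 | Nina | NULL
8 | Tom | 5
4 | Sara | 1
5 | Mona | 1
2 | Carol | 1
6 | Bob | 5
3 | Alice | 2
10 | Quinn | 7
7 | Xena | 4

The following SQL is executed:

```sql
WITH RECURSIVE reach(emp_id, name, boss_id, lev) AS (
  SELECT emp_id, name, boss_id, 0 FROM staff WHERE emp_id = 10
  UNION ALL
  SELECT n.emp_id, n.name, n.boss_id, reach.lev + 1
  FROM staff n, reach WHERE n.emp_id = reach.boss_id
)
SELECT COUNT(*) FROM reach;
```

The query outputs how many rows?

4

Base: emp_id=10 (Quinn), boss_id=7, lev 0.
Iteration 1: join on emp_id=7 -> Xena (id 7, boss_id=4, lev 1).
Iteration 2: join on emp_id=4 -> Sara (id 4, boss_id=1, lev 2).
Iteration 3: join on emp_id=1 -> Nina (id 1, boss_id=NULL, lev 3).
Iteration 4: boss_id is NULL; no match; recursion stops.
Total rows emitted: 4.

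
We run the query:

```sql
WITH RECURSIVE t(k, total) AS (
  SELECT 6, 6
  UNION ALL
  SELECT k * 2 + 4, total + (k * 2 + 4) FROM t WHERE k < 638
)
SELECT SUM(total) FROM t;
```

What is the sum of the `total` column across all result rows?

4876

Base: k=6, total=6.
Iteration 1: 6 < 638 holds -> k = 6 * 2 + 4 = 16, total = 6 + 16 = 22.
Iteration 2: 16 < 638 holds -> k = 16 * 2 + 4 = 36, total = 22 + 36 = 58.
Iteration 3: 36 < 638 holds -> k = 36 * 2 + 4 = 76, total = 58 + 76 = 134.
Iteration 4: 76 < 638 holds -> k = 76 * 2 + 4 = 156, total = 134 + 156 = 290.
Iteration 5: 156 < 638 holds -> k = 156 * 2 + 4 = 316, total = 290 + 316 = 606.
Iteration 6: 316 < 638 holds -> k = 316 * 2 + 4 = 636, total = 606 + 636 = 1242.
Iteration 7: 636 < 638 holds -> k = 636 * 2 + 4 = 1276, total = 1242 + 1276 = 2518.
Iteration 8: 1276 < 638 fails; recursion stops.
SUM(total) = 6 + 22 + 58 + 134 + 290 + 606 + 1242 + 2518 = 4876.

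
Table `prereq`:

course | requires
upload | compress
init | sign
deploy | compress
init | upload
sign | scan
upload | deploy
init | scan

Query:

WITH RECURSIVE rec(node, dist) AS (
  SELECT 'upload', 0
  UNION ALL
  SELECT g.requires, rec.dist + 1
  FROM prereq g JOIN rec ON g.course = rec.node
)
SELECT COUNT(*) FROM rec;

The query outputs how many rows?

4

Base: (upload, dist=0).
Iteration 1: edges from {upload} -> (compress, dist=1), (deploy, dist=1).
Iteration 2: edges from {compress,deploy} -> (compress, dist=2).
Iteration 3: no outgoing edges from {compress}; recursion stops.
Total rows emitted: 4.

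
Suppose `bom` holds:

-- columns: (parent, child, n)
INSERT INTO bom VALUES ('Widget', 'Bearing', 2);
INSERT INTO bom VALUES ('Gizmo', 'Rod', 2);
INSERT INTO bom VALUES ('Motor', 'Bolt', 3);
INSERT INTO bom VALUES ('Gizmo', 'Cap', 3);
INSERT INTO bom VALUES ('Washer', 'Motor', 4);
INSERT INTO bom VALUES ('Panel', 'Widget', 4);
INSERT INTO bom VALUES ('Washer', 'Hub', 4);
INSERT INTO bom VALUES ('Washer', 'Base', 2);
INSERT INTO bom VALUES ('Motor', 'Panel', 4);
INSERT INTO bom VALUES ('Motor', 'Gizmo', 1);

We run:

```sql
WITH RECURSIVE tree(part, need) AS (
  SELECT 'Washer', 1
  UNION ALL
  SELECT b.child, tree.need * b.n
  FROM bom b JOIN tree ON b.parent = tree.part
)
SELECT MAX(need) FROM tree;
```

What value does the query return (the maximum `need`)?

Base: (Washer, need=1).
Iteration 1: components of {Washer} -> Base = 1*2 = 2, Hub = 1*4 = 4, Motor = 1*4 = 4.
Iteration 2: components of {Base,Hub,Motor} -> Bolt = 4*3 = 12, Gizmo = 4*1 = 4, Panel = 4*4 = 16.
Iteration 3: components of {Bolt,Gizmo,Panel} -> Cap = 4*3 = 12, Rod = 4*2 = 8, Widget = 16*4 = 64.
Iteration 4: components of {Cap,Rod,Widget} -> Bearing = 64*2 = 128.
Iteration 5: no further components; recursion stops.
need values: 1, 4, 4, 2, 16, 12, 4, 64, 12, 8, 128; the maximum is 128.

128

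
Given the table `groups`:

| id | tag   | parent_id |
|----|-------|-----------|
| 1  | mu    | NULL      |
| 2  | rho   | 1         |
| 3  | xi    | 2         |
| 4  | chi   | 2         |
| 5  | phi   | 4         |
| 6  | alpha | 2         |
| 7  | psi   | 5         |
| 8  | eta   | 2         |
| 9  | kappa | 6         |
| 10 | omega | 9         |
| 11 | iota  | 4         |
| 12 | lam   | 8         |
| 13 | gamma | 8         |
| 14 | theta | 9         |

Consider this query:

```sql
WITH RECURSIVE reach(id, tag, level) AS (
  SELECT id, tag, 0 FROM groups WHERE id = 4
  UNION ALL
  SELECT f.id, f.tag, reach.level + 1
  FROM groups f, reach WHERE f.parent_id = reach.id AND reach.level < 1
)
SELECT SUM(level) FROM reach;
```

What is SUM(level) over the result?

2

Base: id=4 (chi) at level 0.
Iteration 1: rows with parent_id in {4} -> phi (id 5, level 1), iota (id 11, level 1).
Iteration 2: level < 1 fails for all current rows; recursion stops.
SUM(level) = 0 + 1 + 1 = 2.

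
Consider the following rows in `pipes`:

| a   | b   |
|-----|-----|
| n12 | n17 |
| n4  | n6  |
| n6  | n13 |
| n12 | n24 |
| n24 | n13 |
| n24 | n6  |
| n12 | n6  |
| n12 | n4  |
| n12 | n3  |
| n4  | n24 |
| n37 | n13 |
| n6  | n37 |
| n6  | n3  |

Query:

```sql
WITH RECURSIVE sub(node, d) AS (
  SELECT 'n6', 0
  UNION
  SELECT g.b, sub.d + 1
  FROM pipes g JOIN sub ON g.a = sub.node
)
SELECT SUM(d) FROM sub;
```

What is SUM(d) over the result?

Base: (n6, d=0).
Iteration 1: edges from {n6} -> (n13, d=1), (n3, d=1), (n37, d=1).
Iteration 2: edges from {n13,n3,n37} -> (n13, d=2).
Iteration 3: no outgoing edges from {n13}; recursion stops.
SUM(d) = 0 + 1 + 1 + 1 + 2 = 5.

5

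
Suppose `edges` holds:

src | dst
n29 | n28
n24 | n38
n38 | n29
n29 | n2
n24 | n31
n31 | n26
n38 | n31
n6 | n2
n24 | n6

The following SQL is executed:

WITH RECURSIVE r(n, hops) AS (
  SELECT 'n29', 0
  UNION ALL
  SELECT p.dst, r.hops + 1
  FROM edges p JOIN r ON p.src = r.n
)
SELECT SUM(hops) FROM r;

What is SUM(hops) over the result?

Base: (n29, hops=0).
Iteration 1: edges from {n29} -> (n2, hops=1), (n28, hops=1).
Iteration 2: no outgoing edges from {n2,n28}; recursion stops.
SUM(hops) = 0 + 1 + 1 = 2.

2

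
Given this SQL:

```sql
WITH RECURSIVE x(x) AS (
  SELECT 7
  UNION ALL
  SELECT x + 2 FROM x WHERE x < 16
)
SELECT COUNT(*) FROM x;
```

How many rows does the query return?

6

Base: x=7.
Iteration 1: 7 < 16 holds -> x = 7 + 2 = 9.
Iteration 2: 9 < 16 holds -> x = 9 + 2 = 11.
Iteration 3: 11 < 16 holds -> x = 11 + 2 = 13.
Iteration 4: 13 < 16 holds -> x = 13 + 2 = 15.
Iteration 5: 15 < 16 holds -> x = 15 + 2 = 17.
Iteration 6: 17 < 16 fails; recursion stops.
Total rows emitted: 6.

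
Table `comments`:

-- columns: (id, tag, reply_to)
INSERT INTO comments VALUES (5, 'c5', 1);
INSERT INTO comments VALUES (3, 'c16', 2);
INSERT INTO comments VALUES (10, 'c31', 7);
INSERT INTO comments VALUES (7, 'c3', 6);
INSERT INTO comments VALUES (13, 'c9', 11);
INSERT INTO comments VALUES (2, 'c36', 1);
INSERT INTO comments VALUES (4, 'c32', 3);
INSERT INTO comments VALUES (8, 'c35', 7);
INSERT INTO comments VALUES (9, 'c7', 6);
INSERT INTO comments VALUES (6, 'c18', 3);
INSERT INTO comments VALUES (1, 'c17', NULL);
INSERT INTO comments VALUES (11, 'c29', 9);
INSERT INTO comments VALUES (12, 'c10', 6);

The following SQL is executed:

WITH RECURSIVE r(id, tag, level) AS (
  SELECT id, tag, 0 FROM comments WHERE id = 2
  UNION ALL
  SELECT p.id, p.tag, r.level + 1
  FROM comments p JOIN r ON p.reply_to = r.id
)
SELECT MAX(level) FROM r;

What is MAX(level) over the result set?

Base: id=2 (c36) at level 0.
Iteration 1: rows with reply_to in {2} -> c16 (id 3, level 1).
Iteration 2: rows with reply_to in {3} -> c32 (id 4, level 2), c18 (id 6, level 2).
Iteration 3: rows with reply_to in {4,6} -> c3 (id 7, level 3), c7 (id 9, level 3), c10 (id 12, level 3).
Iteration 4: rows with reply_to in {7,9,12} -> c35 (id 8, level 4), c31 (id 10, level 4), c29 (id 11, level 4).
Iteration 5: rows with reply_to in {8,10,11} -> c9 (id 13, level 5).
Iteration 6: no rows with reply_to in {13}; recursion stops.
level values: 0, 1, 2, 2, 3, 3, 3, 4, 4, 4, 5; the maximum is 5.

5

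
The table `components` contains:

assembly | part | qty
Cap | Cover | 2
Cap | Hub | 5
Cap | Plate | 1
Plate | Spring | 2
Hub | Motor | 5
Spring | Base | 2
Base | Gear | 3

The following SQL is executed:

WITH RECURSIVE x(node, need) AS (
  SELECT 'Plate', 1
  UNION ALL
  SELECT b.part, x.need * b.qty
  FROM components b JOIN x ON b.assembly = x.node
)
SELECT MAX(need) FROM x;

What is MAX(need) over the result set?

12

Base: (Plate, need=1).
Iteration 1: components of {Plate} -> Spring = 1*2 = 2.
Iteration 2: components of {Spring} -> Base = 2*2 = 4.
Iteration 3: components of {Base} -> Gear = 4*3 = 12.
Iteration 4: no further components; recursion stops.
need values: 1, 2, 4, 12; the maximum is 12.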